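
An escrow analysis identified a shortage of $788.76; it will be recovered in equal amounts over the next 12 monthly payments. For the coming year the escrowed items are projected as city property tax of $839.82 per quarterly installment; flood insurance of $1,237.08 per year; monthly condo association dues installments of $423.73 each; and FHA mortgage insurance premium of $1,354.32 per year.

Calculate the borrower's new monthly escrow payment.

City property tax — $839.82 × 4 = $3,359.28/yr
Flood insurance — $1,237.08/yr
Condo association dues — $423.73 × 12 = $5,084.76/yr
FHA mortgage insurance premium — $1,354.32/yr
Combined annual = $3,359.28 + $1,237.08 + $5,084.76 + $1,354.32 = $11,035.44
Base monthly escrow = $11,035.44 / 12 = $919.62
Shortage spread = $788.76 / 12 = $65.73/mo
New monthly escrow = $919.62 + $65.73 = $985.35

$985.35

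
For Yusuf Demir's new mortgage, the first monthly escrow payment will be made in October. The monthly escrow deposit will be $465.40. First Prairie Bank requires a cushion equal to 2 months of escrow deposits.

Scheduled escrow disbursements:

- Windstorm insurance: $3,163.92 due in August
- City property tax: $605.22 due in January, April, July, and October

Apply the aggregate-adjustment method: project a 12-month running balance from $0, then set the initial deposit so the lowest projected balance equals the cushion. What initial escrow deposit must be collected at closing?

$1,396.20

Cushion = 2 × $465.40 = $930.80
Trial balance (start $0, +$465.40 each month, − disbursements):
  Oct: +$465.40 − $605.22 → -$139.82
  Nov: +$465.40 → $325.58
  Dec: +$465.40 → $790.98
  Jan: +$465.40 − $605.22 → $651.16
  Feb: +$465.40 → $1,116.56
  Mar: +$465.40 → $1,581.96
  Apr: +$465.40 − $605.22 → $1,442.14
  May: +$465.40 → $1,907.54
  Jun: +$465.40 → $2,372.94
  Jul: +$465.40 − $605.22 → $2,233.12
  Aug: +$465.40 − $3,163.92 → -$465.40
  Sep: +$465.40 → $0.00
Lowest trial balance = -$465.40 (Aug)
Initial deposit = cushion − low point = $930.80 − (-$465.40) = $1,396.20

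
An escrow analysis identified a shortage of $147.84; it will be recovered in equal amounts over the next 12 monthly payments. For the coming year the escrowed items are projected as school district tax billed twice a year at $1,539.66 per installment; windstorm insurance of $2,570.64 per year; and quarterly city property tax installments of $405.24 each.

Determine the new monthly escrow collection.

School district tax — $1,539.66 × 2 = $3,079.32/yr
Windstorm insurance — $2,570.64/yr
City property tax — $405.24 × 4 = $1,620.96/yr
Annual escrow total = $7,270.92
Per month = $7,270.92 ÷ 12 = $605.91
Shortage per month = $147.84 ÷ 12 = $12.32
New monthly escrow = $605.91 + $12.32 = $618.23

$618.23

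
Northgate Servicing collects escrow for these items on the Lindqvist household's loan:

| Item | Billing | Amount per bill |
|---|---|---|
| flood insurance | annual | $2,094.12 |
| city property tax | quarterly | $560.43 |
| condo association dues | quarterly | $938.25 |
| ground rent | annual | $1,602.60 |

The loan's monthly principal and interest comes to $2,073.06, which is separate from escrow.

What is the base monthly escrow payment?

$807.62

Flood insurance: $2,094.12
City property tax: $560.43 × 4 = $2,241.72
Condo association dues: $938.25 × 4 = $3,753.00
Ground rent: $1,602.60
Total per year = $2,094.12 + $2,241.72 + $3,753.00 + $1,602.60 = $9,691.44
Monthly = $9,691.44 ÷ 12 = $807.62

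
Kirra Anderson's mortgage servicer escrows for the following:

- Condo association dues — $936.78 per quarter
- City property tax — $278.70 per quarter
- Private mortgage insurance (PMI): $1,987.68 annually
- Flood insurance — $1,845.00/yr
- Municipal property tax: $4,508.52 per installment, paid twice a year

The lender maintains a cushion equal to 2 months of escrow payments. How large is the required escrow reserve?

Condo association dues = $936.78 × 4 = $3,747.12/yr
City property tax = $278.70 × 4 = $1,114.80/yr
Private mortgage insurance (PMI) = $1,987.68/yr
Flood insurance = $1,845.00/yr
Municipal property tax = $4,508.52 × 2 = $9,017.04/yr
Annual escrow total = $3,747.12 + $1,114.80 + $1,987.68 + $1,845.00 + $9,017.04 = $17,711.64
Monthly = $17,711.64 ÷ 12 = $1,475.97
Required cushion = 2 × $1,475.97 = $2,951.94

$2,951.94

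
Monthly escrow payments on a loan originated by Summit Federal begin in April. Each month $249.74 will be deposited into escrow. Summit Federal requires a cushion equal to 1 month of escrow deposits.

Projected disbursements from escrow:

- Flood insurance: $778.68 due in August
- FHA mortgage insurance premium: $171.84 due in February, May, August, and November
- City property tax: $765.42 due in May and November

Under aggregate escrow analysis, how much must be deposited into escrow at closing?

Cushion = 1 × $249.74 = $249.74
Trial balance (start $0, +$249.74 each month, − disbursements):
  Apr: +$249.74 → $249.74
  May: +$249.74 − $937.26 → -$437.78
  Jun: +$249.74 → -$188.04
  Jul: +$249.74 → $61.70
  Aug: +$249.74 − $950.52 → -$639.08
  Sep: +$249.74 → -$389.34
  Oct: +$249.74 → -$139.60
  Nov: +$249.74 − $937.26 → -$827.12
  Dec: +$249.74 → -$577.38
  Jan: +$249.74 → -$327.64
  Feb: +$249.74 − $171.84 → -$249.74
  Mar: +$249.74 → $0.00
Lowest trial balance = -$827.12 (Nov)
Initial deposit = cushion − low point = $249.74 − (-$827.12) = $1,076.86

$1,076.86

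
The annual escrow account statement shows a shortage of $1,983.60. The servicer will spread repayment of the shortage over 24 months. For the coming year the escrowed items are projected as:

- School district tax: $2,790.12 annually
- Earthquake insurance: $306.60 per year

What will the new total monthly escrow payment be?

School district tax: $2,790.12 annually
Earthquake insurance: $306.60 annually
Total annual escrow = $3,096.72
Monthly = $3,096.72 ÷ 12 = $258.06
Shortage per month = $1,983.60 ÷ 24 = $82.65
New monthly escrow = $258.06 + $82.65 = $340.71

$340.71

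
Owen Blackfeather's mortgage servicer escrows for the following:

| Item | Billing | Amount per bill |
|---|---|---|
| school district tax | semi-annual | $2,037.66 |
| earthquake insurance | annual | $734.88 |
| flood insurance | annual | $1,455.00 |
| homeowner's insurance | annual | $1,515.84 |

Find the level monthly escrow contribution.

School district tax — $2,037.66 × 2 = $4,075.32 annually
Earthquake insurance — $734.88 annually
Flood insurance — $1,455.00 annually
Homeowner's insurance — $1,515.84 annually
Yearly total = $7,781.04
Base monthly escrow = $7,781.04 ÷ 12 = $648.42

$648.42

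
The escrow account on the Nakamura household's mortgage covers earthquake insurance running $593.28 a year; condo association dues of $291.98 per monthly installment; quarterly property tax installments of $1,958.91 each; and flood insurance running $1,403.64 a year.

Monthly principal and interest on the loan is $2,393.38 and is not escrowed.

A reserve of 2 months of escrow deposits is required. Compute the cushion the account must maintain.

$2,222.72

Earthquake insurance — $593.28 per year
Condo association dues — $291.98 × 12 = $3,503.76 per year
Property tax — $1,958.91 × 4 = $7,835.64 per year
Flood insurance — $1,403.64 per year
Annual escrow total = $593.28 + $3,503.76 + $7,835.64 + $1,403.64 = $13,336.32
Base monthly escrow = $13,336.32 / 12 = $1,111.36
Required cushion = 2 × $1,111.36 = $2,222.72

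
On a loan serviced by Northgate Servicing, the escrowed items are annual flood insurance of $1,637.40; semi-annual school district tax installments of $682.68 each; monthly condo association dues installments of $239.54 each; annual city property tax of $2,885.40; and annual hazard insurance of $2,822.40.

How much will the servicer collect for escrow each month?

Flood insurance = $1,637.40 annually
School district tax = $682.68 × 2 = $1,365.36 annually
Condo association dues = $239.54 × 12 = $2,874.48 annually
City property tax = $2,885.40 annually
Hazard insurance = $2,822.40 annually
Yearly total = $11,585.04
Base monthly escrow = $11,585.04 ÷ 12 = $965.42

$965.42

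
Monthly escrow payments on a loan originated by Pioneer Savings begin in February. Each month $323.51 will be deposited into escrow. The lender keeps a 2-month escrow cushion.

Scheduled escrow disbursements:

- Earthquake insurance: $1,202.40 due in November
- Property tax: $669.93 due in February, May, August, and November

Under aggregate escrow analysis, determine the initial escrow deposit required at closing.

Cushion = 2 × $323.51 = $647.02
Trial balance (start $0, +$323.51 each month, − disbursements):
  Feb: +$323.51 − $669.93 → -$346.42
  Mar: +$323.51 → -$22.91
  Apr: +$323.51 → $300.60
  May: +$323.51 − $669.93 → -$45.82
  Jun: +$323.51 → $277.69
  Jul: +$323.51 → $601.20
  Aug: +$323.51 − $669.93 → $254.78
  Sep: +$323.51 → $578.29
  Oct: +$323.51 → $901.80
  Nov: +$323.51 − $1,872.33 → -$647.02
  Dec: +$323.51 → -$323.51
  Jan: +$323.51 → $0.00
Lowest trial balance = -$647.02 (Nov)
Initial deposit = cushion − low point = $647.02 − (-$647.02) = $1,294.04

$1,294.04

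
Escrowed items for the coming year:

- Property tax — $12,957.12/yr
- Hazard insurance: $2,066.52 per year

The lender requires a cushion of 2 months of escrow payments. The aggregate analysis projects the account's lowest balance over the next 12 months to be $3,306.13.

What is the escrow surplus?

$802.19

Property tax — $12,957.12 annually
Hazard insurance — $2,066.52 annually
Annual escrow total = $15,023.64
Monthly = $15,023.64 / 12 = $1,251.97
Cushion = 2 × $1,251.97 = $2,503.94
Surplus = $3,306.13 − $2,503.94 = $802.19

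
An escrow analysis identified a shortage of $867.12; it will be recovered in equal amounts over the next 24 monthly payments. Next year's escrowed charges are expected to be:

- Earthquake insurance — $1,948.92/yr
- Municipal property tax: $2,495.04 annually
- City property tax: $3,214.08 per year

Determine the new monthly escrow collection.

Earthquake insurance = $1,948.92
Municipal property tax = $2,495.04
City property tax = $3,214.08
Total per year = $7,658.04
Base monthly escrow = $7,658.04 / 12 = $638.17
Monthly shortage recovery: $867.12 ÷ 24 = $36.13
Adjusted monthly = $638.17 + $36.13 = $674.30

$674.30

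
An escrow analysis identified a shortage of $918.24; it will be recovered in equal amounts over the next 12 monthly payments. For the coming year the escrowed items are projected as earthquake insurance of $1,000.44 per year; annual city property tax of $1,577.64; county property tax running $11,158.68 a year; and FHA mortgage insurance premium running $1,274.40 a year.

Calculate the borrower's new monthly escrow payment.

Earthquake insurance = $1,000.44
City property tax = $1,577.64
County property tax = $11,158.68
FHA mortgage insurance premium = $1,274.40
Annual escrow total = $15,011.16
Base monthly escrow = $15,011.16 / 12 = $1,250.93
Shortage spread = $918.24 / 12 = $76.52/mo
New monthly escrow = $1,250.93 + $76.52 = $1,327.45

$1,327.45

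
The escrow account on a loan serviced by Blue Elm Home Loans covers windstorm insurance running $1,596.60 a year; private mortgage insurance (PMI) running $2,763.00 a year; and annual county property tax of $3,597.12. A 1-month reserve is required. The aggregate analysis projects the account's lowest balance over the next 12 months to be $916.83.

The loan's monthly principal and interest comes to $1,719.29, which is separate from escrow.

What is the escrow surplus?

$253.77

Windstorm insurance = $1,596.60/yr
Private mortgage insurance (PMI) = $2,763.00/yr
County property tax = $3,597.12/yr
Total per year = $7,956.72
Base monthly escrow = $7,956.72 ÷ 12 = $663.06
Required cushion = 1 × $663.06 = $663.06
Surplus = $916.83 − $663.06 = $253.77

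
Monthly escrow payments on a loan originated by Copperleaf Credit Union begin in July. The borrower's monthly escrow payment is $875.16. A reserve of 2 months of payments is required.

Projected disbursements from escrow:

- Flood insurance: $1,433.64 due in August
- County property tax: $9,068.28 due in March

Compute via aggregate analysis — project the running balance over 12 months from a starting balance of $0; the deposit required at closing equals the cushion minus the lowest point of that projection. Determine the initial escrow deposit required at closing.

$4,375.80

Cushion = 2 × $875.16 = $1,750.32
Trial balance (start $0, +$875.16 each month, − disbursements):
  Jul: +$875.16 → $875.16
  Aug: +$875.16 − $1,433.64 → $316.68
  Sep: +$875.16 → $1,191.84
  Oct: +$875.16 → $2,067.00
  Nov: +$875.16 → $2,942.16
  Dec: +$875.16 → $3,817.32
  Jan: +$875.16 → $4,692.48
  Feb: +$875.16 → $5,567.64
  Mar: +$875.16 − $9,068.28 → -$2,625.48
  Apr: +$875.16 → -$1,750.32
  May: +$875.16 → -$875.16
  Jun: +$875.16 → $0.00
Lowest trial balance = -$2,625.48 (Mar)
Initial deposit = cushion − low point = $1,750.32 − (-$2,625.48) = $4,375.80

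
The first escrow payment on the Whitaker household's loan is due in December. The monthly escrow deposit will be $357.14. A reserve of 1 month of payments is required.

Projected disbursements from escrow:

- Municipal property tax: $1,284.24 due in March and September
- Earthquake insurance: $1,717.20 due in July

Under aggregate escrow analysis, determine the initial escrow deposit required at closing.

$1,071.42

Cushion = 1 × $357.14 = $357.14
Trial balance (start $0, +$357.14 each month, − disbursements):
  Dec: +$357.14 → $357.14
  Jan: +$357.14 → $714.28
  Feb: +$357.14 → $1,071.42
  Mar: +$357.14 − $1,284.24 → $144.32
  Apr: +$357.14 → $501.46
  May: +$357.14 → $858.60
  Jun: +$357.14 → $1,215.74
  Jul: +$357.14 − $1,717.20 → -$144.32
  Aug: +$357.14 → $212.82
  Sep: +$357.14 − $1,284.24 → -$714.28
  Oct: +$357.14 → -$357.14
  Nov: +$357.14 → $0.00
Lowest trial balance = -$714.28 (Sep)
Initial deposit = cushion − low point = $357.14 − (-$714.28) = $1,071.42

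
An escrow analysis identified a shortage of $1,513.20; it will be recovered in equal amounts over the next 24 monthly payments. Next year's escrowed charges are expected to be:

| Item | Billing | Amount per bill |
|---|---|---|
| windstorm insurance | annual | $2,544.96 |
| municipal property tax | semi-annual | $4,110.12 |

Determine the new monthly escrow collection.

Windstorm insurance: $2,544.96
Municipal property tax: $4,110.12 × 2 = $8,220.24
Total annual escrow = $10,765.20
Monthly escrow = $10,765.20 / 12 = $897.10
Monthly shortage recovery: $1,513.20 ÷ 24 = $63.05
New monthly escrow = $897.10 + $63.05 = $960.15

$960.15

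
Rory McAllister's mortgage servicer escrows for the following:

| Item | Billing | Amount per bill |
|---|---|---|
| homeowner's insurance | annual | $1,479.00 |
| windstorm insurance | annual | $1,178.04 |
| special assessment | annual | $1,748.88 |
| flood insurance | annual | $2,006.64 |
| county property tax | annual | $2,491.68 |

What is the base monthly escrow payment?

Homeowner's insurance — $1,479.00 per year
Windstorm insurance — $1,178.04 per year
Special assessment — $1,748.88 per year
Flood insurance — $2,006.64 per year
County property tax — $2,491.68 per year
Combined annual = $8,904.24
Monthly escrow = $8,904.24 ÷ 12 = $742.02

$742.02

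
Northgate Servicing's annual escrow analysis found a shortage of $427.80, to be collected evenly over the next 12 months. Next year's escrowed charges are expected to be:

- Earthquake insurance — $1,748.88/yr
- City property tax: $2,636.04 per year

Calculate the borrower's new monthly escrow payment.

$401.06

Earthquake insurance = $1,748.88
City property tax = $2,636.04
Yearly total = $4,384.92
Monthly escrow = $4,384.92 / 12 = $365.41
Monthly shortage recovery: $427.80 / 12 = $35.65
Adjusted monthly = $365.41 + $35.65 = $401.06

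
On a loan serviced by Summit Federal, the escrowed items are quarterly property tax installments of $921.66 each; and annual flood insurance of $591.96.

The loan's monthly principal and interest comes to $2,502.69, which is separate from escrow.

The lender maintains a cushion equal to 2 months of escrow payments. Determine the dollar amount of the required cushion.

$713.10

Property tax = $921.66 × 4 = $3,686.64
Flood insurance = $591.96
Total per year = $4,278.60
Monthly = $4,278.60 / 12 = $356.55
Reserve = 2 × $356.55 = $713.10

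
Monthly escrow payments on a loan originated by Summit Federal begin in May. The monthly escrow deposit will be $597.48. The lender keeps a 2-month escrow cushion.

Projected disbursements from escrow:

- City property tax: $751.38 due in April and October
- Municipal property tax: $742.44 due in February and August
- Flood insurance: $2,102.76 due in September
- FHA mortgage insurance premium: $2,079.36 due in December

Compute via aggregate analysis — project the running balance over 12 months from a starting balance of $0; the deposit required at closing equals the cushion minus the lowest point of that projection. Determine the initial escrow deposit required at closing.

$2,091.06

Cushion = 2 × $597.48 = $1,194.96
Trial balance (start $0, +$597.48 each month, − disbursements):
  May: +$597.48 → $597.48
  Jun: +$597.48 → $1,194.96
  Jul: +$597.48 → $1,792.44
  Aug: +$597.48 − $742.44 → $1,647.48
  Sep: +$597.48 − $2,102.76 → $142.20
  Oct: +$597.48 − $751.38 → -$11.70
  Nov: +$597.48 → $585.78
  Dec: +$597.48 − $2,079.36 → -$896.10
  Jan: +$597.48 → -$298.62
  Feb: +$597.48 − $742.44 → -$443.58
  Mar: +$597.48 → $153.90
  Apr: +$597.48 − $751.38 → $0.00
Lowest trial balance = -$896.10 (Dec)
Initial deposit = cushion − low point = $1,194.96 − (-$896.10) = $2,091.06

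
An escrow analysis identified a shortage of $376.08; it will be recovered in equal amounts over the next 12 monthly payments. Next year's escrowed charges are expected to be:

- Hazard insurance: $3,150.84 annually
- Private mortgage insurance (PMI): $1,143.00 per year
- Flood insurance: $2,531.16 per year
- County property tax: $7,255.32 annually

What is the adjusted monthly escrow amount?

Hazard insurance: $3,150.84/yr
Private mortgage insurance (PMI): $1,143.00/yr
Flood insurance: $2,531.16/yr
County property tax: $7,255.32/yr
Yearly total = $14,080.32
Monthly escrow = $14,080.32 ÷ 12 = $1,173.36
Shortage spread = $376.08 / 12 = $31.34/mo
New monthly escrow = $1,173.36 + $31.34 = $1,204.70

$1,204.70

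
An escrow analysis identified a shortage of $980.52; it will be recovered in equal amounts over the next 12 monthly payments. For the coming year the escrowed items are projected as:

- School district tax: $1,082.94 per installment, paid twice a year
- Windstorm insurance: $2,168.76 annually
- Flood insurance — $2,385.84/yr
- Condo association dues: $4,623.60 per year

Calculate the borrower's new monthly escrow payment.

$1,027.05

School district tax — $1,082.94 × 2 = $2,165.88/yr
Windstorm insurance — $2,168.76/yr
Flood insurance — $2,385.84/yr
Condo association dues — $4,623.60/yr
Total annual escrow = $2,165.88 + $2,168.76 + $2,385.84 + $4,623.60 = $11,344.08
Base monthly escrow = $11,344.08 ÷ 12 = $945.34
Shortage spread = $980.52 / 12 = $81.71/mo
New monthly escrow = $945.34 + $81.71 = $1,027.05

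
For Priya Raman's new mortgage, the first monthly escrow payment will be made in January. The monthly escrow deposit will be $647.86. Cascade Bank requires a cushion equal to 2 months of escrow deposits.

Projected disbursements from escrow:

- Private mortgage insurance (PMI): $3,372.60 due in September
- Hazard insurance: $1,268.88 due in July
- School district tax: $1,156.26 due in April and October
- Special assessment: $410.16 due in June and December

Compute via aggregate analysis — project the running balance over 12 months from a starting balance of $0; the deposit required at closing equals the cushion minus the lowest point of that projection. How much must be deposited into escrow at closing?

Cushion = 2 × $647.86 = $1,295.72
Trial balance (start $0, +$647.86 each month, − disbursements):
  Jan: +$647.86 → $647.86
  Feb: +$647.86 → $1,295.72
  Mar: +$647.86 → $1,943.58
  Apr: +$647.86 − $1,156.26 → $1,435.18
  May: +$647.86 → $2,083.04
  Jun: +$647.86 − $410.16 → $2,320.74
  Jul: +$647.86 − $1,268.88 → $1,699.72
  Aug: +$647.86 → $2,347.58
  Sep: +$647.86 − $3,372.60 → -$377.16
  Oct: +$647.86 − $1,156.26 → -$885.56
  Nov: +$647.86 → -$237.70
  Dec: +$647.86 − $410.16 → $0.00
Lowest trial balance = -$885.56 (Oct)
Initial deposit = cushion − low point = $1,295.72 − (-$885.56) = $2,181.28

$2,181.28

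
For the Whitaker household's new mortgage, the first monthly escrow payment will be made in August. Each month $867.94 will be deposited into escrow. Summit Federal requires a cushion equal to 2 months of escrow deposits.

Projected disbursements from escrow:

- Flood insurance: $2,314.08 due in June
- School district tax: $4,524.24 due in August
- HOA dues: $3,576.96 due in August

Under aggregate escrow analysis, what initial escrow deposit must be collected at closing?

$8,969.14

Cushion = 2 × $867.94 = $1,735.88
Trial balance (start $0, +$867.94 each month, − disbursements):
  Aug: +$867.94 − $8,101.20 → -$7,233.26
  Sep: +$867.94 → -$6,365.32
  Oct: +$867.94 → -$5,497.38
  Nov: +$867.94 → -$4,629.44
  Dec: +$867.94 → -$3,761.50
  Jan: +$867.94 → -$2,893.56
  Feb: +$867.94 → -$2,025.62
  Mar: +$867.94 → -$1,157.68
  Apr: +$867.94 → -$289.74
  May: +$867.94 → $578.20
  Jun: +$867.94 − $2,314.08 → -$867.94
  Jul: +$867.94 → $0.00
Lowest trial balance = -$7,233.26 (Aug)
Initial deposit = cushion − low point = $1,735.88 − (-$7,233.26) = $8,969.14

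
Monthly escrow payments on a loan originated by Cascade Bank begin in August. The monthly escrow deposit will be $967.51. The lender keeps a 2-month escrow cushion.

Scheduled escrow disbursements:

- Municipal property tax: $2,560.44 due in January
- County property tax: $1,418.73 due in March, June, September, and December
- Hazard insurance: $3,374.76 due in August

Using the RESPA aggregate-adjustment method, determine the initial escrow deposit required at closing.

Cushion = 2 × $967.51 = $1,935.02
Trial balance (start $0, +$967.51 each month, − disbursements):
  Aug: +$967.51 − $3,374.76 → -$2,407.25
  Sep: +$967.51 − $1,418.73 → -$2,858.47
  Oct: +$967.51 → -$1,890.96
  Nov: +$967.51 → -$923.45
  Dec: +$967.51 − $1,418.73 → -$1,374.67
  Jan: +$967.51 − $2,560.44 → -$2,967.60
  Feb: +$967.51 → -$2,000.09
  Mar: +$967.51 − $1,418.73 → -$2,451.31
  Apr: +$967.51 → -$1,483.80
  May: +$967.51 → -$516.29
  Jun: +$967.51 − $1,418.73 → -$967.51
  Jul: +$967.51 → $0.00
Lowest trial balance = -$2,967.60 (Jan)
Initial deposit = cushion − low point = $1,935.02 − (-$2,967.60) = $4,902.62

$4,902.62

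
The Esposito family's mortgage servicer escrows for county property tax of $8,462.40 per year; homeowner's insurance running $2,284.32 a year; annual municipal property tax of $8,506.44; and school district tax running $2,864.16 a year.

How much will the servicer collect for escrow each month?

County property tax — $8,462.40/yr
Homeowner's insurance — $2,284.32/yr
Municipal property tax — $8,506.44/yr
School district tax — $2,864.16/yr
Total per year = $22,117.32
Monthly = $22,117.32 ÷ 12 = $1,843.11

$1,843.11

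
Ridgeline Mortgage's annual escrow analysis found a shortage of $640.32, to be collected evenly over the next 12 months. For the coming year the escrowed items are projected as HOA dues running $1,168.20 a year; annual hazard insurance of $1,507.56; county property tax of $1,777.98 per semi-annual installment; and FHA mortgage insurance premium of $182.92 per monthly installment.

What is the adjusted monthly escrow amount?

$755.59

HOA dues: $1,168.20 per year
Hazard insurance: $1,507.56 per year
County property tax: $1,777.98 × 2 = $3,555.96 per year
FHA mortgage insurance premium: $182.92 × 12 = $2,195.04 per year
Annual escrow total = $1,168.20 + $1,507.56 + $3,555.96 + $2,195.04 = $8,426.76
Monthly escrow = $8,426.76 / 12 = $702.23
Shortage spread = $640.32 / 12 = $53.36/mo
Adjusted monthly = $702.23 + $53.36 = $755.59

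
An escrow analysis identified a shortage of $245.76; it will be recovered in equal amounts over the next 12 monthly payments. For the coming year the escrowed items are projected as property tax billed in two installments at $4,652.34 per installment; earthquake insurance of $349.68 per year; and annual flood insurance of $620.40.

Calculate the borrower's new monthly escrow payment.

$876.71

Property tax: $4,652.34 × 2 = $9,304.68
Earthquake insurance: $349.68
Flood insurance: $620.40
Annual escrow total = $9,304.68 + $349.68 + $620.40 = $10,274.76
Per month = $10,274.76 ÷ 12 = $856.23
Monthly shortage recovery: $245.76 ÷ 12 = $20.48
Adjusted monthly = $856.23 + $20.48 = $876.71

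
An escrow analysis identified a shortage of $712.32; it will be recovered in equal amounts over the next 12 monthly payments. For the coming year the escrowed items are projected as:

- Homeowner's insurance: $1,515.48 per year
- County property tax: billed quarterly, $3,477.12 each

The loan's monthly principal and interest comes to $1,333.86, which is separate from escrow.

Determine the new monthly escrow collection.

Homeowner's insurance: $1,515.48
County property tax: $3,477.12 × 4 = $13,908.48
Total per year = $15,423.96
Monthly escrow = $15,423.96 / 12 = $1,285.33
Monthly shortage recovery: $712.32 / 12 = $59.36
Adjusted monthly = $1,285.33 + $59.36 = $1,344.69

$1,344.69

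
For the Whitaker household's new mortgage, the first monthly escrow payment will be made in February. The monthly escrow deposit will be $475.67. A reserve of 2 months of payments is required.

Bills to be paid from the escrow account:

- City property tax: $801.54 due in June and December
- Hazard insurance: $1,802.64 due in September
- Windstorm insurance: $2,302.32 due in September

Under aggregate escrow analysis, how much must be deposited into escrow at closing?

Cushion = 2 × $475.67 = $951.34
Trial balance (start $0, +$475.67 each month, − disbursements):
  Feb: +$475.67 → $475.67
  Mar: +$475.67 → $951.34
  Apr: +$475.67 → $1,427.01
  May: +$475.67 → $1,902.68
  Jun: +$475.67 − $801.54 → $1,576.81
  Jul: +$475.67 → $2,052.48
  Aug: +$475.67 → $2,528.15
  Sep: +$475.67 − $4,104.96 → -$1,101.14
  Oct: +$475.67 → -$625.47
  Nov: +$475.67 → -$149.80
  Dec: +$475.67 − $801.54 → -$475.67
  Jan: +$475.67 → $0.00
Lowest trial balance = -$1,101.14 (Sep)
Initial deposit = cushion − low point = $951.34 − (-$1,101.14) = $2,052.48

$2,052.48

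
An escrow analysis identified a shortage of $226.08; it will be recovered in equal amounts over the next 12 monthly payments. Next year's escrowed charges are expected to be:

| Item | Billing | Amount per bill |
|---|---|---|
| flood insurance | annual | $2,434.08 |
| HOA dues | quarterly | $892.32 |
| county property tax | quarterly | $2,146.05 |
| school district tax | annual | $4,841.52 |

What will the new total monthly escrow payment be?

$1,637.93

Flood insurance: $2,434.08 annually
HOA dues: $892.32 × 4 = $3,569.28 annually
County property tax: $2,146.05 × 4 = $8,584.20 annually
School district tax: $4,841.52 annually
Total per year = $2,434.08 + $3,569.28 + $8,584.20 + $4,841.52 = $19,429.08
Per month = $19,429.08 / 12 = $1,619.09
Shortage spread = $226.08 / 12 = $18.84/mo
New monthly escrow = $1,619.09 + $18.84 = $1,637.93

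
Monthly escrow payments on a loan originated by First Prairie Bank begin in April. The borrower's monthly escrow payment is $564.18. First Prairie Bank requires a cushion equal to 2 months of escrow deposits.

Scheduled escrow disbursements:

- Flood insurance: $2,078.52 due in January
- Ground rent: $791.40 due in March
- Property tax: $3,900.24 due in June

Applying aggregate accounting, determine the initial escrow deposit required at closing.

Cushion = 2 × $564.18 = $1,128.36
Trial balance (start $0, +$564.18 each month, − disbursements):
  Apr: +$564.18 → $564.18
  May: +$564.18 → $1,128.36
  Jun: +$564.18 − $3,900.24 → -$2,207.70
  Jul: +$564.18 → -$1,643.52
  Aug: +$564.18 → -$1,079.34
  Sep: +$564.18 → -$515.16
  Oct: +$564.18 → $49.02
  Nov: +$564.18 → $613.20
  Dec: +$564.18 → $1,177.38
  Jan: +$564.18 − $2,078.52 → -$336.96
  Feb: +$564.18 → $227.22
  Mar: +$564.18 − $791.40 → $0.00
Lowest trial balance = -$2,207.70 (Jun)
Initial deposit = cushion − low point = $1,128.36 − (-$2,207.70) = $3,336.06

$3,336.06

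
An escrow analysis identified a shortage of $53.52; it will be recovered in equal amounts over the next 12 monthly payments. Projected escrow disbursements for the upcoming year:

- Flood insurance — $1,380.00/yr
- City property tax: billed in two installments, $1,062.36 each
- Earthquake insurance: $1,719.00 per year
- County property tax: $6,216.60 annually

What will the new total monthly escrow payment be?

Flood insurance — $1,380.00 per year
City property tax — $1,062.36 × 2 = $2,124.72 per year
Earthquake insurance — $1,719.00 per year
County property tax — $6,216.60 per year
Total annual escrow = $1,380.00 + $2,124.72 + $1,719.00 + $6,216.60 = $11,440.32
Monthly = $11,440.32 / 12 = $953.36
Shortage spread = $53.52 ÷ 12 = $4.46/mo
Adjusted monthly = $953.36 + $4.46 = $957.82

$957.82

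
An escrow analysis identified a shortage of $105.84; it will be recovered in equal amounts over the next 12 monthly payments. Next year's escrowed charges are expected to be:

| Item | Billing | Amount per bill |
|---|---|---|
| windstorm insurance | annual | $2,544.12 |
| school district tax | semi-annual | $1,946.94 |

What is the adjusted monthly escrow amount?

Windstorm insurance — $2,544.12/yr
School district tax — $1,946.94 × 2 = $3,893.88/yr
Yearly total = $2,544.12 + $3,893.88 = $6,438.00
Per month = $6,438.00 ÷ 12 = $536.50
Monthly shortage recovery: $105.84 / 12 = $8.82
Adjusted monthly = $536.50 + $8.82 = $545.32

$545.32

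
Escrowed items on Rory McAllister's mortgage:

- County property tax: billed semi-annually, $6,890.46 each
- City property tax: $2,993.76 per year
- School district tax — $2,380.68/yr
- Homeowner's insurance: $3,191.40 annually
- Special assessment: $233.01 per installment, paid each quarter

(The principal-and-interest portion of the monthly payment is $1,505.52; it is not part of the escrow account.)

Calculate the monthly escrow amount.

$1,939.90

County property tax: $6,890.46 × 2 = $13,780.92 per year
City property tax: $2,993.76 per year
School district tax: $2,380.68 per year
Homeowner's insurance: $3,191.40 per year
Special assessment: $233.01 × 4 = $932.04 per year
Combined annual = $13,780.92 + $2,993.76 + $2,380.68 + $3,191.40 + $932.04 = $23,278.80
Per month = $23,278.80 / 12 = $1,939.90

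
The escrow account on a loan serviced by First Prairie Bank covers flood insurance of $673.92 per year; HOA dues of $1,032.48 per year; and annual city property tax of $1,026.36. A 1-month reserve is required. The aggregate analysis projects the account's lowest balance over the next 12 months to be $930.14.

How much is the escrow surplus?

$702.41

Flood insurance = $673.92/yr
HOA dues = $1,032.48/yr
City property tax = $1,026.36/yr
Annual escrow total = $673.92 + $1,032.48 + $1,026.36 = $2,732.76
Base monthly escrow = $2,732.76 ÷ 12 = $227.73
Cushion = 1 × $227.73 = $227.73
Excess over cushion: $930.14 − $227.73 = $702.41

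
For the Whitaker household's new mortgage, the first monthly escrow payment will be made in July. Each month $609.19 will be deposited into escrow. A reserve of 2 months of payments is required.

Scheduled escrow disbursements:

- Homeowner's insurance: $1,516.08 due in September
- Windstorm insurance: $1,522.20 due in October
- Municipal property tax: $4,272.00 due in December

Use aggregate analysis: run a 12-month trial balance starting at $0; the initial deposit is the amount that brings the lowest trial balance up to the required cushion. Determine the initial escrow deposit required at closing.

$4,873.52

Cushion = 2 × $609.19 = $1,218.38
Trial balance (start $0, +$609.19 each month, − disbursements):
  Jul: +$609.19 → $609.19
  Aug: +$609.19 → $1,218.38
  Sep: +$609.19 − $1,516.08 → $311.49
  Oct: +$609.19 − $1,522.20 → -$601.52
  Nov: +$609.19 → $7.67
  Dec: +$609.19 − $4,272.00 → -$3,655.14
  Jan: +$609.19 → -$3,045.95
  Feb: +$609.19 → -$2,436.76
  Mar: +$609.19 → -$1,827.57
  Apr: +$609.19 → -$1,218.38
  May: +$609.19 → -$609.19
  Jun: +$609.19 → $0.00
Lowest trial balance = -$3,655.14 (Dec)
Initial deposit = cushion − low point = $1,218.38 − (-$3,655.14) = $4,873.52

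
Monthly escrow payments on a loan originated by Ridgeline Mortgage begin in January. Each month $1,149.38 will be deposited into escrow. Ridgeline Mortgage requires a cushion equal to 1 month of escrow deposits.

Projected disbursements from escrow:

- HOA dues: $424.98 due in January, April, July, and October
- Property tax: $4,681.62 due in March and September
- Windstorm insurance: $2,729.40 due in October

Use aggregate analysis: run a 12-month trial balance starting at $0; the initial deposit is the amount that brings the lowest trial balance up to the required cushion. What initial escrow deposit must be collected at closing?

Cushion = 1 × $1,149.38 = $1,149.38
Trial balance (start $0, +$1,149.38 each month, − disbursements):
  Jan: +$1,149.38 − $424.98 → $724.40
  Feb: +$1,149.38 → $1,873.78
  Mar: +$1,149.38 − $4,681.62 → -$1,658.46
  Apr: +$1,149.38 − $424.98 → -$934.06
  May: +$1,149.38 → $215.32
  Jun: +$1,149.38 → $1,364.70
  Jul: +$1,149.38 − $424.98 → $2,089.10
  Aug: +$1,149.38 → $3,238.48
  Sep: +$1,149.38 − $4,681.62 → -$293.76
  Oct: +$1,149.38 − $3,154.38 → -$2,298.76
  Nov: +$1,149.38 → -$1,149.38
  Dec: +$1,149.38 → $0.00
Lowest trial balance = -$2,298.76 (Oct)
Initial deposit = cushion − low point = $1,149.38 − (-$2,298.76) = $3,448.14

$3,448.14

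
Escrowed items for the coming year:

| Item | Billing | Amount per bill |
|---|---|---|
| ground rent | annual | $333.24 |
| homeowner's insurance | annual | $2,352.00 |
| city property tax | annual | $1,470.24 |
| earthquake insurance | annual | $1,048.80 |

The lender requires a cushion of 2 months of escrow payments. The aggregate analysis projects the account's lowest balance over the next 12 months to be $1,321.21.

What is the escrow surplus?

$453.83

Ground rent: $333.24
Homeowner's insurance: $2,352.00
City property tax: $1,470.24
Earthquake insurance: $1,048.80
Annual escrow total = $333.24 + $2,352.00 + $1,470.24 + $1,048.80 = $5,204.28
Monthly = $5,204.28 / 12 = $433.69
Required cushion = 2 × $433.69 = $867.38
Excess over cushion: $1,321.21 − $867.38 = $453.83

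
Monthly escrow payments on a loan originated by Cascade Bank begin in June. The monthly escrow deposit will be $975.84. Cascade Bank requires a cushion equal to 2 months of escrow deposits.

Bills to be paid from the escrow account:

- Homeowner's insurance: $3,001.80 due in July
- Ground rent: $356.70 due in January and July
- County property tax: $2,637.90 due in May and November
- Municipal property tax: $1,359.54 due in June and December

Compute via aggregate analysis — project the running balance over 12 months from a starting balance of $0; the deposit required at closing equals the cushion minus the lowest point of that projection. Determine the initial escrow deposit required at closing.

Cushion = 2 × $975.84 = $1,951.68
Trial balance (start $0, +$975.84 each month, − disbursements):
  Jun: +$975.84 − $1,359.54 → -$383.70
  Jul: +$975.84 − $3,358.50 → -$2,766.36
  Aug: +$975.84 → -$1,790.52
  Sep: +$975.84 → -$814.68
  Oct: +$975.84 → $161.16
  Nov: +$975.84 − $2,637.90 → -$1,500.90
  Dec: +$975.84 − $1,359.54 → -$1,884.60
  Jan: +$975.84 − $356.70 → -$1,265.46
  Feb: +$975.84 → -$289.62
  Mar: +$975.84 → $686.22
  Apr: +$975.84 → $1,662.06
  May: +$975.84 − $2,637.90 → $0.00
Lowest trial balance = -$2,766.36 (Jul)
Initial deposit = cushion − low point = $1,951.68 − (-$2,766.36) = $4,718.04

$4,718.04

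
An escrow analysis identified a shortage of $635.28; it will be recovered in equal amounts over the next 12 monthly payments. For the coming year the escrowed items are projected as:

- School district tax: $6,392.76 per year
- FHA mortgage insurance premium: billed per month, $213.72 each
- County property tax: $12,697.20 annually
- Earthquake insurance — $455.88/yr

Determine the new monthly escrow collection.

$1,895.48

School district tax = $6,392.76 annually
FHA mortgage insurance premium = $213.72 × 12 = $2,564.64 annually
County property tax = $12,697.20 annually
Earthquake insurance = $455.88 annually
Annual escrow total = $6,392.76 + $2,564.64 + $12,697.20 + $455.88 = $22,110.48
Base monthly escrow = $22,110.48 ÷ 12 = $1,842.54
Shortage spread = $635.28 ÷ 12 = $52.94/mo
New monthly escrow = $1,842.54 + $52.94 = $1,895.48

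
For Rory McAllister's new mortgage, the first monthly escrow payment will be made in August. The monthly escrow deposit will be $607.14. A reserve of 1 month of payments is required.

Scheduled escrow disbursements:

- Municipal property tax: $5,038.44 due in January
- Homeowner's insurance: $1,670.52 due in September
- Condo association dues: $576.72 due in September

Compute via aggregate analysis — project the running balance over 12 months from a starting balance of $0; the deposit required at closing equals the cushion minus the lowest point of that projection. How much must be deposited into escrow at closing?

$4,249.98

Cushion = 1 × $607.14 = $607.14
Trial balance (start $0, +$607.14 each month, − disbursements):
  Aug: +$607.14 → $607.14
  Sep: +$607.14 − $2,247.24 → -$1,032.96
  Oct: +$607.14 → -$425.82
  Nov: +$607.14 → $181.32
  Dec: +$607.14 → $788.46
  Jan: +$607.14 − $5,038.44 → -$3,642.84
  Feb: +$607.14 → -$3,035.70
  Mar: +$607.14 → -$2,428.56
  Apr: +$607.14 → -$1,821.42
  May: +$607.14 → -$1,214.28
  Jun: +$607.14 → -$607.14
  Jul: +$607.14 → $0.00
Lowest trial balance = -$3,642.84 (Jan)
Initial deposit = cushion − low point = $607.14 − (-$3,642.84) = $4,249.98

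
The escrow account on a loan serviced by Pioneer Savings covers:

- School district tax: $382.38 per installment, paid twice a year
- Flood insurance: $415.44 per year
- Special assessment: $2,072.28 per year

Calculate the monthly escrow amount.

School district tax = $382.38 × 2 = $764.76
Flood insurance = $415.44
Special assessment = $2,072.28
Total annual escrow = $764.76 + $415.44 + $2,072.28 = $3,252.48
Monthly escrow = $3,252.48 / 12 = $271.04

$271.04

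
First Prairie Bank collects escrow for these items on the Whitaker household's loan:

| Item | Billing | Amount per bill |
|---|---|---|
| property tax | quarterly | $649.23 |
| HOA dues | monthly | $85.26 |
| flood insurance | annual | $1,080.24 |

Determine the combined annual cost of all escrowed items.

Property tax = $649.23 × 4 = $2,596.92 annually
HOA dues = $85.26 × 12 = $1,023.12 annually
Flood insurance = $1,080.24 annually
Total annual escrow = $2,596.92 + $1,023.12 + $1,080.24 = $4,700.28

$4,700.28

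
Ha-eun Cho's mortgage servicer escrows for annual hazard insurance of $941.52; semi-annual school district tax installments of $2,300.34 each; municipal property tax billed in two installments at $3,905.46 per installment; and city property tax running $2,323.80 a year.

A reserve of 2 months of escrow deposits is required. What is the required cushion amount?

Hazard insurance — $941.52 per year
School district tax — $2,300.34 × 2 = $4,600.68 per year
Municipal property tax — $3,905.46 × 2 = $7,810.92 per year
City property tax — $2,323.80 per year
Total annual escrow = $941.52 + $4,600.68 + $7,810.92 + $2,323.80 = $15,676.92
Monthly escrow = $15,676.92 / 12 = $1,306.41
Required cushion = 2 × $1,306.41 = $2,612.82

$2,612.82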